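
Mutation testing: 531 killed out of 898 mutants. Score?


Mutation score = killed / total * 100
Mutation score = 531 / 898 * 100
Mutation score = 59.13%

59.13%


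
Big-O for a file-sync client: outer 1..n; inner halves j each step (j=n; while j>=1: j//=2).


Reasoning: n times log n
Complexity: O(n log n)

O(n log n)


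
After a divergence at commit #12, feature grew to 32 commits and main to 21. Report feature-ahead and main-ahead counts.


Common ancestor: commit #12
feature commits after divergence: 32 - 12 = 20
main commits after divergence: 21 - 12 = 9
feature is 20 commits ahead of main
main is 9 commits ahead of feature

feature ahead: 20, main ahead: 9


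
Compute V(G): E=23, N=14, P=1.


Formula: V(G) = E - N + 2P
V(G) = 23 - 14 + 2*1
V(G) = 9 + 2
V(G) = 11

11


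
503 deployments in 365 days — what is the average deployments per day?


Formula: deployments per day = releases / days
= 503 / 365
= 1.378 deploys/day
(equivalently, 9.65 deploys/week)

1.378 deploys/day


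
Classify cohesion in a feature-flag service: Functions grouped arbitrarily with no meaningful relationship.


Reasoning: Worst: random grouping
Type: Coincidental cohesion

Coincidental cohesion


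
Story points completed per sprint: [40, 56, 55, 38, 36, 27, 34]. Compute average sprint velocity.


Formula: Avg velocity = Total points / Number of sprints
Points: [40, 56, 55, 38, 36, 27, 34]
Sum = 40 + 56 + 55 + 38 + 36 + 27 + 34 = 286
Avg velocity = 286 / 7 = 40.86 points/sprint

40.86 points/sprint


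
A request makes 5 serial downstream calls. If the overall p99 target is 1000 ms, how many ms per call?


Formula: per_stage = total_budget / stages
per_stage = 1000 / 5
per_stage = 200.0 ms

200.0 ms


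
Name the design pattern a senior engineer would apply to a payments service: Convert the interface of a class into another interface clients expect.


This matches the Adapter pattern

Adapter


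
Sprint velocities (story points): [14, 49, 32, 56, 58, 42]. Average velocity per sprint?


Formula: Avg velocity = Total points / Number of sprints
Points: [14, 49, 32, 56, 58, 42]
Sum = 14 + 49 + 32 + 56 + 58 + 42 = 251
Avg velocity = 251 / 6 = 41.83 points/sprint

41.83 points/sprint


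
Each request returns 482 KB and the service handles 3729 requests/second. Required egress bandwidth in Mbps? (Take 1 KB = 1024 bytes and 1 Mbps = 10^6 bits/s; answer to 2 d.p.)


Formula: Mbps = payload_bytes * RPS * 8 / 1e6
Payload per request = 482 KB = 482 * 1024 = 493568 bytes
Total bytes/sec = 493568 * 3729 = 1840515072
Total bits/sec = 1840515072 * 8 = 14724120576
Mbps = 14724120576 / 1e6 = 14724.12

14724.12 Mbps


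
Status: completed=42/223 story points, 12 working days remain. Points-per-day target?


Formula: Required rate = Remaining points / Days left
Remaining = 223 - 42 = 181 points
Required rate = 181 / 12 = 15.08 points/day

15.08 points/day


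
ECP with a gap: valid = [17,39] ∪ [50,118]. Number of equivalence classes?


Valid ranges: [17,39] and [50,118]
Class 1: x < 17 — invalid
Class 2: 17 ≤ x ≤ 39 — valid
Class 3: 39 < x < 50 — invalid (gap between ranges)
Class 4: 50 ≤ x ≤ 118 — valid
Class 5: x > 118 — invalid
Total equivalence classes: 5

5 equivalence classes


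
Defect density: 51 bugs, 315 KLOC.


Defect density = defects / KLOC
Defect density = 51 / 315
Defect density = 0.162 defects/KLOC

0.162 defects/KLOC


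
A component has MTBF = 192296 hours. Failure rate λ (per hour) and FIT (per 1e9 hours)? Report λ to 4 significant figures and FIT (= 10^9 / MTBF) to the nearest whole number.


Formula: λ = 1 / MTBF; FIT = λ × 1e9 = 1e9 / MTBF
λ = 1 / 192296 ≈ 5.200e-06 failures/hour
FIT = 1e9 / 192296 ≈ 5200 failures per 1e9 hours (nearest whole number)

λ = 5.200e-06 /h, FIT = 5200


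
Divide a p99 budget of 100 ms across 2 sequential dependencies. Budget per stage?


Formula: per_stage = total_budget / stages
per_stage = 100 / 2
per_stage = 50.0 ms

50.0 ms


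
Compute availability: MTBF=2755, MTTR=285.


Availability = MTBF / (MTBF + MTTR)
Availability = 2755 / (2755 + 285)
Availability = 2755 / 3040
Availability = 90.625%

90.625%


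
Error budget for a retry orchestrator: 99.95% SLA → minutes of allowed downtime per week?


Formula: allowed downtime = period * (100 - SLA) / 100
Period (week) = 10080 minutes
Unavailability fraction = (100 - 99.95) / 100
Allowed downtime = 10080 * (100 - 99.95) / 100
Allowed downtime = 5.04 minutes

5.04 minutes


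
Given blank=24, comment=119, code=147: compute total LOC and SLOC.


Total LOC = blank + comment + code
Total LOC = 24 + 119 + 147 = 290
SLOC (source only) = code = 147

Total LOC: 290, SLOC: 147


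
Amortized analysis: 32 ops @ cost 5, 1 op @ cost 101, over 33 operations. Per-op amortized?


Formula: Amortized cost = Total cost / Operations
Total cost = (32 * 5) + (1 * 101)
Total cost = 160 + 101 = 261
Amortized = 261 / 33 = 7.9091

7.9091


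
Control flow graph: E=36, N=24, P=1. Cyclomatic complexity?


Formula: V(G) = E - N + 2P
V(G) = 36 - 24 + 2*1
V(G) = 12 + 2
V(G) = 14

14


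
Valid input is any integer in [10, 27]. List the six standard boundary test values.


Range: [10, 27]
Boundaries: just below min, min, min+1, max-1, max, just above max
Values: [9, 10, 11, 26, 27, 28]

[9, 10, 11, 26, 27, 28]


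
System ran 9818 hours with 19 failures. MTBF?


Formula: MTBF = Total operating time / Number of failures
MTBF = 9818 / 19
MTBF = 516.74 hours

516.74 hours


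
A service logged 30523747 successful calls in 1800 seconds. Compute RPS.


Formula: throughput = requests / seconds
throughput = 30523747 / 1800
throughput = 16957.64 requests/second

16957.64 requests/second


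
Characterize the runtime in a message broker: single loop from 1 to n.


Reasoning: one pass through n items
Complexity: O(n)

O(n)


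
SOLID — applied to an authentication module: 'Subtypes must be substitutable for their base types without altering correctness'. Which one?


This describes the Liskov Substitution Principle (LSP)

Liskov Substitution Principle (LSP)


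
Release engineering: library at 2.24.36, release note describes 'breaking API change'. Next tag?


Current: 2.24.36
Change category: 'breaking API change' → major bump
SemVer rule: major bump → increment MAJOR, reset MINOR and PATCH to 0
New: 3.0.0

3.0.0


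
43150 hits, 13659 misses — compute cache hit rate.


Formula: hit rate = hits / (hits + misses) * 100
hit rate = 43150 / (43150 + 13659) * 100
hit rate = 43150 / 56809 * 100
hit rate = 75.96%

75.96%


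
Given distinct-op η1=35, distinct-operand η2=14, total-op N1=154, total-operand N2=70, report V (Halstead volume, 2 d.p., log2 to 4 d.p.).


Formula: V = N * log2(η), where N = N1 + N2 and η = η1 + η2
η = 35 + 14 = 49
N = 154 + 70 = 224
log2(49) ≈ 5.6147
V = 224 * 5.6147 = 1257.69

1257.69


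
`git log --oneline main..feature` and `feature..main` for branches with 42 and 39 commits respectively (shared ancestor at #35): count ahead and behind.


Common ancestor: commit #35
feature commits after divergence: 42 - 35 = 7
main commits after divergence: 39 - 35 = 4
feature is 7 commits ahead of main
main is 4 commits ahead of feature

feature ahead: 7, main ahead: 4


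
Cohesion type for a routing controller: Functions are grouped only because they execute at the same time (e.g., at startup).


Reasoning: Related by timing only
Type: Temporal cohesion

Temporal cohesion


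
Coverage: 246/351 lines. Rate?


Coverage = covered / total * 100
Coverage = 246 / 351 * 100
Coverage = 70.09%

70.09%


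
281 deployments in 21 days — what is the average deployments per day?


Formula: deployments per day = releases / days
= 281 / 21
= 13.381 deploys/day
(equivalently, 93.67 deploys/week)

13.381 deploys/day


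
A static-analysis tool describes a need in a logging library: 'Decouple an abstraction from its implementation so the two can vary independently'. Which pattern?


This matches the Bridge pattern

Bridge


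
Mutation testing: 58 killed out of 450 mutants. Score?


Mutation score = killed / total * 100
Mutation score = 58 / 450 * 100
Mutation score = 12.89%

12.89%


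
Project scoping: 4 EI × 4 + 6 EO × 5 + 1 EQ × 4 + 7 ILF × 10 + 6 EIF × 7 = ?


UFP = EI*4 + EO*5 + EQ*4 + ILF*10 + EIF*7
UFP = 4*4 + 6*5 + 1*4 + 7*10 + 6*7
UFP = 16 + 30 + 4 + 70 + 42
UFP = 162

162


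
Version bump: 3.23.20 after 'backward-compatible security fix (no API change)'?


Current: 3.23.20
Change category: 'backward-compatible security fix (no API change)' → patch bump
SemVer rule: patch bump → increment PATCH (MAJOR and MINOR unchanged)
New: 3.23.21

3.23.21


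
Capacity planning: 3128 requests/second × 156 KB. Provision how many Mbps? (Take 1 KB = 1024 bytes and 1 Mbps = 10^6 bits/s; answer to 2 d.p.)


Formula: Mbps = payload_bytes * RPS * 8 / 1e6
Payload per request = 156 KB = 156 * 1024 = 159744 bytes
Total bytes/sec = 159744 * 3128 = 499679232
Total bits/sec = 499679232 * 8 = 3997433856
Mbps = 3997433856 / 1e6 = 3997.43

3997.43 Mbps


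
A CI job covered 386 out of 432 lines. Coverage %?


Coverage = covered / total * 100
Coverage = 386 / 432 * 100
Coverage = 89.35%

89.35%


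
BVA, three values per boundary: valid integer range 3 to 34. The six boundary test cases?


Range: [3, 34]
Boundaries: just below min, min, min+1, max-1, max, just above max
Values: [2, 3, 4, 33, 34, 35]

[2, 3, 4, 33, 34, 35]


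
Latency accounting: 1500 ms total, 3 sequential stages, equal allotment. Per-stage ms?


Formula: per_stage = total_budget / stages
per_stage = 1500 / 3
per_stage = 500.0 ms

500.0 ms


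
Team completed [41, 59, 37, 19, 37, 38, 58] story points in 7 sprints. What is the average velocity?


Formula: Avg velocity = Total points / Number of sprints
Points: [41, 59, 37, 19, 37, 38, 58]
Sum = 41 + 59 + 37 + 19 + 37 + 38 + 58 = 289
Avg velocity = 289 / 7 = 41.29 points/sprint

41.29 points/sprint


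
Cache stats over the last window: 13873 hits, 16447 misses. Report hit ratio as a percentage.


Formula: hit rate = hits / (hits + misses) * 100
hit rate = 13873 / (13873 + 16447) * 100
hit rate = 13873 / 30320 * 100
hit rate = 45.76%

45.76%


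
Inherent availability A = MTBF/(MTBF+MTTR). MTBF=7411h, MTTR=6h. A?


Availability = MTBF / (MTBF + MTTR)
Availability = 7411 / (7411 + 6)
Availability = 7411 / 7417
Availability = 99.9191%

99.9191%


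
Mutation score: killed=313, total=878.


Mutation score = killed / total * 100
Mutation score = 313 / 878 * 100
Mutation score = 35.65%

35.65%


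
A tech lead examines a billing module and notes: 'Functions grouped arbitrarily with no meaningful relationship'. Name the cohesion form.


Reasoning: Worst: random grouping
Type: Coincidental cohesion

Coincidental cohesion


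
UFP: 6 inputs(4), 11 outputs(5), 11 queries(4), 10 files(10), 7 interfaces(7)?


UFP = EI*4 + EO*5 + EQ*4 + ILF*10 + EIF*7
UFP = 6*4 + 11*5 + 11*4 + 10*10 + 7*7
UFP = 24 + 55 + 44 + 100 + 49
UFP = 272

272


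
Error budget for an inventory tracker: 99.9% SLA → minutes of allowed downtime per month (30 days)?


Formula: allowed downtime = period * (100 - SLA) / 100
Period (month (30 days)) = 43200 minutes
Unavailability fraction = (100 - 99.9) / 100
Allowed downtime = 43200 * (100 - 99.9) / 100
Allowed downtime = 43.2 minutes

43.2 minutes


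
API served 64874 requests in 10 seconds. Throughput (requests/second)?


Formula: throughput = requests / seconds
throughput = 64874 / 10
throughput = 6487.4 requests/second

6487.4 requests/second


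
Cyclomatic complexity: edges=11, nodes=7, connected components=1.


Formula: V(G) = E - N + 2P
V(G) = 11 - 7 + 2*1
V(G) = 4 + 2
V(G) = 6

6


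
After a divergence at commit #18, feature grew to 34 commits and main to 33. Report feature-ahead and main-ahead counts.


Common ancestor: commit #18
feature commits after divergence: 34 - 18 = 16
main commits after divergence: 33 - 18 = 15
feature is 16 commits ahead of main
main is 15 commits ahead of feature

feature ahead: 16, main ahead: 15


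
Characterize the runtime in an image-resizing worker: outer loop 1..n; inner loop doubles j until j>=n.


Reasoning: linear outer times logarithmic inner
Complexity: O(n log n)

O(n log n)


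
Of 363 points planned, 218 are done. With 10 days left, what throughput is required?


Formula: Required rate = Remaining points / Days left
Remaining = 363 - 218 = 145 points
Required rate = 145 / 10 = 14.5 points/day

14.5 points/day


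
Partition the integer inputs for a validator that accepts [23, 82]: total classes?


Valid range: [23, 82]
Class 1: x < 23 — invalid
Class 2: 23 ≤ x ≤ 82 — valid
Class 3: x > 82 — invalid
Total equivalence classes: 3

3 equivalence classes


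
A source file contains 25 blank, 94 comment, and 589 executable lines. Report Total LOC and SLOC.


Total LOC = blank + comment + code
Total LOC = 25 + 94 + 589 = 708
SLOC (source only) = code = 589

Total LOC: 708, SLOC: 589


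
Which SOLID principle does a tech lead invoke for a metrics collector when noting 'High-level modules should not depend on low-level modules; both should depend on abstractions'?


This describes the Dependency Inversion Principle (DIP)

Dependency Inversion Principle (DIP)


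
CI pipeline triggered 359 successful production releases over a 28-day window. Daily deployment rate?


Formula: deployments per day = releases / days
= 359 / 28
= 12.821 deploys/day
(equivalently, 89.75 deploys/week)

12.821 deploys/day


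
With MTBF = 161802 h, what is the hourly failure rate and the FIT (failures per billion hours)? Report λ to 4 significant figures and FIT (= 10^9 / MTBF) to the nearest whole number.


Formula: λ = 1 / MTBF; FIT = λ × 1e9 = 1e9 / MTBF
λ = 1 / 161802 ≈ 6.180e-06 failures/hour
FIT = 1e9 / 161802 ≈ 6180 failures per 1e9 hours (nearest whole number)

λ = 6.180e-06 /h, FIT = 6180


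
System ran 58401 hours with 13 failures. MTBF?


Formula: MTBF = Total operating time / Number of failures
MTBF = 58401 / 13
MTBF = 4492.38 hours

4492.38 hours


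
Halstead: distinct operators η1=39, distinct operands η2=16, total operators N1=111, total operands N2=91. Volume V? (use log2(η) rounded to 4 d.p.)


Formula: V = N * log2(η), where N = N1 + N2 and η = η1 + η2
η = 39 + 16 = 55
N = 111 + 91 = 202
log2(55) ≈ 5.7814
V = 202 * 5.7814 = 1167.84

1167.84


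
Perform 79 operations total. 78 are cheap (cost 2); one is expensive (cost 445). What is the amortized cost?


Formula: Amortized cost = Total cost / Operations
Total cost = (78 * 2) + (1 * 445)
Total cost = 156 + 445 = 601
Amortized = 601 / 79 = 7.6076

7.6076


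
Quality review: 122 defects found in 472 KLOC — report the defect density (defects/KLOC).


Defect density = defects / KLOC
Defect density = 122 / 472
Defect density = 0.258 defects/KLOC

0.258 defects/KLOC


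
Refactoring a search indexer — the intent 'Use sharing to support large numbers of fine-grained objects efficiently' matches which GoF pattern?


This matches the Flyweight pattern

Flyweight


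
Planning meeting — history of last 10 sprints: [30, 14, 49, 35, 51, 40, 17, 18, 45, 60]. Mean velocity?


Formula: Avg velocity = Total points / Number of sprints
Points: [30, 14, 49, 35, 51, 40, 17, 18, 45, 60]
Sum = 30 + 14 + 49 + 35 + 51 + 40 + 17 + 18 + 45 + 60 = 359
Avg velocity = 359 / 10 = 35.9 points/sprint

35.9 points/sprint


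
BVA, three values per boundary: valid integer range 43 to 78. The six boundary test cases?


Range: [43, 78]
Boundaries: just below min, min, min+1, max-1, max, just above max
Values: [42, 43, 44, 77, 78, 79]

[42, 43, 44, 77, 78, 79]


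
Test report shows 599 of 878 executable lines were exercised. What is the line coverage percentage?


Coverage = covered / total * 100
Coverage = 599 / 878 * 100
Coverage = 68.22%

68.22%


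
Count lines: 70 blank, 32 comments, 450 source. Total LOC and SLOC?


Total LOC = blank + comment + code
Total LOC = 70 + 32 + 450 = 552
SLOC (source only) = code = 450

Total LOC: 552, SLOC: 450


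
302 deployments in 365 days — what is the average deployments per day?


Formula: deployments per day = releases / days
= 302 / 365
= 0.827 deploys/day
(equivalently, 5.79 deploys/week)

0.827 deploys/day


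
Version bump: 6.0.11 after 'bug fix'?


Current: 6.0.11
Change category: 'bug fix' → patch bump
SemVer rule: patch bump → increment PATCH (MAJOR and MINOR unchanged)
New: 6.0.12

6.0.12


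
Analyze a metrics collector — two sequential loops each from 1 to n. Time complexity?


Reasoning: sequential dominates: O(n) + O(n) = O(n)
Complexity: O(n)

O(n)


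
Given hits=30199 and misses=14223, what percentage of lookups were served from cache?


Formula: hit rate = hits / (hits + misses) * 100
hit rate = 30199 / (30199 + 14223) * 100
hit rate = 30199 / 44422 * 100
hit rate = 67.98%

67.98%


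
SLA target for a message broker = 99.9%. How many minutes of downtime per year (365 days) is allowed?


Formula: allowed downtime = period * (100 - SLA) / 100
Period (year (365 days)) = 525600 minutes
Unavailability fraction = (100 - 99.9) / 100
Allowed downtime = 525600 * (100 - 99.9) / 100
Allowed downtime = 525.6 minutes

525.6 minutes


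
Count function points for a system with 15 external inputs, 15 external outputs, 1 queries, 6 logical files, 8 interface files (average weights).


UFP = EI*4 + EO*5 + EQ*4 + ILF*10 + EIF*7
UFP = 15*4 + 15*5 + 1*4 + 6*10 + 8*7
UFP = 60 + 75 + 4 + 60 + 56
UFP = 255

255


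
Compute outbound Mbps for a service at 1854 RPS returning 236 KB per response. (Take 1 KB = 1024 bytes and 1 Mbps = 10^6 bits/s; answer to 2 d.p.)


Formula: Mbps = payload_bytes * RPS * 8 / 1e6
Payload per request = 236 KB = 236 * 1024 = 241664 bytes
Total bytes/sec = 241664 * 1854 = 448045056
Total bits/sec = 448045056 * 8 = 3584360448
Mbps = 3584360448 / 1e6 = 3584.36

3584.36 Mbps


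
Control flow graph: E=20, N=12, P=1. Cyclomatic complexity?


Formula: V(G) = E - N + 2P
V(G) = 20 - 12 + 2*1
V(G) = 8 + 2
V(G) = 10

10


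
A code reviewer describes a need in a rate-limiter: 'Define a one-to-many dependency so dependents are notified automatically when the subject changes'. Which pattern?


This matches the Observer pattern

Observer


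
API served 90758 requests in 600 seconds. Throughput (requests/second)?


Formula: throughput = requests / seconds
throughput = 90758 / 600
throughput = 151.26 requests/second

151.26 requests/second


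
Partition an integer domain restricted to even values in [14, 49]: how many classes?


Constraint: even integers in [14, 49]
Class 1: x < 14 — out-of-range invalid
Class 2: x in [14,49] but odd — wrong type invalid
Class 3: x in [14,49] and even — valid
Class 4: x > 49 — out-of-range invalid
Total equivalence classes: 4

4 equivalence classes


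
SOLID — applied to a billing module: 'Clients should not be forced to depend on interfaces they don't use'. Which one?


This describes the Interface Segregation Principle (ISP)

Interface Segregation Principle (ISP)


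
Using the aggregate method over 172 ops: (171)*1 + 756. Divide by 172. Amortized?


Formula: Amortized cost = Total cost / Operations
Total cost = (171 * 1) + (1 * 756)
Total cost = 171 + 756 = 927
Amortized = 927 / 172 = 5.3895

5.3895


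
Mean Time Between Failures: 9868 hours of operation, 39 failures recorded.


Formula: MTBF = Total operating time / Number of failures
MTBF = 9868 / 39
MTBF = 253.03 hours

253.03 hours


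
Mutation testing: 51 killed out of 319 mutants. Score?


Mutation score = killed / total * 100
Mutation score = 51 / 319 * 100
Mutation score = 15.99%

15.99%


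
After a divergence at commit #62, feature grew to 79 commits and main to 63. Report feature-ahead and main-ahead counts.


Common ancestor: commit #62
feature commits after divergence: 79 - 62 = 17
main commits after divergence: 63 - 62 = 1
feature is 17 commits ahead of main
main is 1 commits ahead of feature

feature ahead: 17, main ahead: 1


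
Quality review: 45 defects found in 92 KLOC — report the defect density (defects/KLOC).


Defect density = defects / KLOC
Defect density = 45 / 92
Defect density = 0.489 defects/KLOC

0.489 defects/KLOC


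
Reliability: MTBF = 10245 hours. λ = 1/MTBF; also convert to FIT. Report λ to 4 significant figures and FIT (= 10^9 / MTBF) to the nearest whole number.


Formula: λ = 1 / MTBF; FIT = λ × 1e9 = 1e9 / MTBF
λ = 1 / 10245 ≈ 9.761e-05 failures/hour
FIT = 1e9 / 10245 ≈ 97609 failures per 1e9 hours (nearest whole number)

λ = 9.761e-05 /h, FIT = 97609


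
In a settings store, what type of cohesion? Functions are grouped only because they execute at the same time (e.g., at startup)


Reasoning: Related by timing only
Type: Temporal cohesion

Temporal cohesion


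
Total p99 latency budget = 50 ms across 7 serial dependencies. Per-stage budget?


Formula: per_stage = total_budget / stages
per_stage = 50 / 7
per_stage = 7.14 ms

7.14 ms


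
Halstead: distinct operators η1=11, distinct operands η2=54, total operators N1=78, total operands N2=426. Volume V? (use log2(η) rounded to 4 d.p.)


Formula: V = N * log2(η), where N = N1 + N2 and η = η1 + η2
η = 11 + 54 = 65
N = 78 + 426 = 504
log2(65) ≈ 6.0224
V = 504 * 6.0224 = 3035.29

3035.29


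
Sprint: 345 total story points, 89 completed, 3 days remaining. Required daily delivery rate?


Formula: Required rate = Remaining points / Days left
Remaining = 345 - 89 = 256 points
Required rate = 256 / 3 = 85.33 points/day

85.33 points/day


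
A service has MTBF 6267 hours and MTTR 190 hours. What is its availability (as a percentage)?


Availability = MTBF / (MTBF + MTTR)
Availability = 6267 / (6267 + 190)
Availability = 6267 / 6457
Availability = 97.0575%

97.0575%


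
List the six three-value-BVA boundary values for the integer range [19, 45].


Range: [19, 45]
Boundaries: just below min, min, min+1, max-1, max, just above max
Values: [18, 19, 20, 44, 45, 46]

[18, 19, 20, 44, 45, 46]


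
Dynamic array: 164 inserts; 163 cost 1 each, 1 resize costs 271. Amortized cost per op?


Formula: Amortized cost = Total cost / Operations
Total cost = (163 * 1) + (1 * 271)
Total cost = 163 + 271 = 434
Amortized = 434 / 164 = 2.6463

2.6463


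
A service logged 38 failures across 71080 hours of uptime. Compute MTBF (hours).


Formula: MTBF = Total operating time / Number of failures
MTBF = 71080 / 38
MTBF = 1870.53 hours

1870.53 hours


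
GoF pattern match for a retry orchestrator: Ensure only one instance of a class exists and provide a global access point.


This matches the Singleton pattern

Singleton


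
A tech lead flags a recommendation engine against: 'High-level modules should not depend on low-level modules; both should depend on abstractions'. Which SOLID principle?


This describes the Dependency Inversion Principle (DIP)

Dependency Inversion Principle (DIP)


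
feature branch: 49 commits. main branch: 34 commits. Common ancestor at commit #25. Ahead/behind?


Common ancestor: commit #25
feature commits after divergence: 49 - 25 = 24
main commits after divergence: 34 - 25 = 9
feature is 24 commits ahead of main
main is 9 commits ahead of feature

feature ahead: 24, main ahead: 9


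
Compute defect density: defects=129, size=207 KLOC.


Defect density = defects / KLOC
Defect density = 129 / 207
Defect density = 0.623 defects/KLOC

0.623 defects/KLOC


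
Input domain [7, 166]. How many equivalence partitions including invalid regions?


Valid range: [7, 166]
Class 1: x < 7 — invalid
Class 2: 7 ≤ x ≤ 166 — valid
Class 3: x > 166 — invalid
Total equivalence classes: 3

3 equivalence classes


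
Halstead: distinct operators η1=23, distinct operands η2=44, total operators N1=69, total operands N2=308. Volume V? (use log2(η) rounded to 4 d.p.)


Formula: V = N * log2(η), where N = N1 + N2 and η = η1 + η2
η = 23 + 44 = 67
N = 69 + 308 = 377
log2(67) ≈ 6.0661
V = 377 * 6.0661 = 2286.92

2286.92


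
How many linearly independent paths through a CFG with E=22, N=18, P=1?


Formula: V(G) = E - N + 2P
V(G) = 22 - 18 + 2*1
V(G) = 4 + 2
V(G) = 6

6


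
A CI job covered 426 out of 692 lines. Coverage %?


Coverage = covered / total * 100
Coverage = 426 / 692 * 100
Coverage = 61.56%

61.56%


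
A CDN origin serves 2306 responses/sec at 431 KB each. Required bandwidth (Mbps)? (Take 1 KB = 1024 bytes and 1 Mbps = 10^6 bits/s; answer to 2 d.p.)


Formula: Mbps = payload_bytes * RPS * 8 / 1e6
Payload per request = 431 KB = 431 * 1024 = 441344 bytes
Total bytes/sec = 441344 * 2306 = 1017739264
Total bits/sec = 1017739264 * 8 = 8141914112
Mbps = 8141914112 / 1e6 = 8141.91

8141.91 Mbps


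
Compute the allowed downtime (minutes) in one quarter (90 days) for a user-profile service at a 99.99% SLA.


Formula: allowed downtime = period * (100 - SLA) / 100
Period (quarter (90 days)) = 129600 minutes
Unavailability fraction = (100 - 99.99) / 100
Allowed downtime = 129600 * (100 - 99.99) / 100
Allowed downtime = 12.96 minutes

12.96 minutes


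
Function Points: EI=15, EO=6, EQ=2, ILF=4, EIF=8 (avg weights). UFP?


UFP = EI*4 + EO*5 + EQ*4 + ILF*10 + EIF*7
UFP = 15*4 + 6*5 + 2*4 + 4*10 + 8*7
UFP = 60 + 30 + 8 + 40 + 56
UFP = 194

194


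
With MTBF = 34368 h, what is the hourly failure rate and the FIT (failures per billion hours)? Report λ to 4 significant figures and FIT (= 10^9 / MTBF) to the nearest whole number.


Formula: λ = 1 / MTBF; FIT = λ × 1e9 = 1e9 / MTBF
λ = 1 / 34368 ≈ 2.910e-05 failures/hour
FIT = 1e9 / 34368 ≈ 29097 failures per 1e9 hours (nearest whole number)

λ = 2.910e-05 /h, FIT = 29097


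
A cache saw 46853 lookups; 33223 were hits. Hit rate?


Formula: hit rate = hits / (hits + misses) * 100
hit rate = 33223 / (33223 + 13630) * 100
hit rate = 33223 / 46853 * 100
hit rate = 70.91%

70.91%


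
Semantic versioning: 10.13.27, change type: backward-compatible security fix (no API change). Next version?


Current: 10.13.27
Change category: 'backward-compatible security fix (no API change)' → patch bump
SemVer rule: patch bump → increment PATCH (MAJOR and MINOR unchanged)
New: 10.13.28

10.13.28


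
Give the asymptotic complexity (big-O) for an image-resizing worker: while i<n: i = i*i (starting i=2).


Reasoning: squaring drives double-exponential growth; iterations ~ log log n
Complexity: O(log log n)

O(log log n)


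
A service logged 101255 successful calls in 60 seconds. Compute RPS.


Formula: throughput = requests / seconds
throughput = 101255 / 60
throughput = 1687.58 requests/second

1687.58 requests/second


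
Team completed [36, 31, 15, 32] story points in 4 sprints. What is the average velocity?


Formula: Avg velocity = Total points / Number of sprints
Points: [36, 31, 15, 32]
Sum = 36 + 31 + 15 + 32 = 114
Avg velocity = 114 / 4 = 28.5 points/sprint

28.5 points/sprint


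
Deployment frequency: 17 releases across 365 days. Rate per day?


Formula: deployments per day = releases / days
= 17 / 365
= 0.047 deploys/day
(equivalently, 0.33 deploys/week)

0.047 deploys/day


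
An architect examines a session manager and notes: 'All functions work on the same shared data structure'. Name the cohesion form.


Reasoning: Functions share data
Type: Communicational cohesion

Communicational cohesion


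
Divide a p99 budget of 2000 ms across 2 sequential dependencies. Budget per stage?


Formula: per_stage = total_budget / stages
per_stage = 2000 / 2
per_stage = 1000.0 ms

1000.0 ms


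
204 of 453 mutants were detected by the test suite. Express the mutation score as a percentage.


Mutation score = killed / total * 100
Mutation score = 204 / 453 * 100
Mutation score = 45.03%

45.03%


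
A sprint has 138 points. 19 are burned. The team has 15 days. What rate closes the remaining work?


Formula: Required rate = Remaining points / Days left
Remaining = 138 - 19 = 119 points
Required rate = 119 / 15 = 7.93 points/day

7.93 points/day


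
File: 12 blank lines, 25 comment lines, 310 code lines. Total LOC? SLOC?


Total LOC = blank + comment + code
Total LOC = 12 + 25 + 310 = 347
SLOC (source only) = code = 310

Total LOC: 347, SLOC: 310


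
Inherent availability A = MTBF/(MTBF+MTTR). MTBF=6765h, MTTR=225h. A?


Availability = MTBF / (MTBF + MTTR)
Availability = 6765 / (6765 + 225)
Availability = 6765 / 6990
Availability = 96.7811%

96.7811%


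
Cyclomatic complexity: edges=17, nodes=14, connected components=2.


Formula: V(G) = E - N + 2P
V(G) = 17 - 14 + 2*2
V(G) = 3 + 4
V(G) = 7

7


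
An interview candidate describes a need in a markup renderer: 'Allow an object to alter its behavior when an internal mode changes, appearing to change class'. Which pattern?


This matches the State pattern

State


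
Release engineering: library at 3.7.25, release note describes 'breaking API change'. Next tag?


Current: 3.7.25
Change category: 'breaking API change' → major bump
SemVer rule: major bump → increment MAJOR, reset MINOR and PATCH to 0
New: 4.0.0

4.0.0


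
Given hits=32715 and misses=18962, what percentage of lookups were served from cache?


Formula: hit rate = hits / (hits + misses) * 100
hit rate = 32715 / (32715 + 18962) * 100
hit rate = 32715 / 51677 * 100
hit rate = 63.31%

63.31%


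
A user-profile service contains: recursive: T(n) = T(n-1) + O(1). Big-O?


Reasoning: linear recursion with constant work per frame
Complexity: O(n)

O(n)


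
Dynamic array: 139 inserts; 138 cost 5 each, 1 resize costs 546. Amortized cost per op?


Formula: Amortized cost = Total cost / Operations
Total cost = (138 * 5) + (1 * 546)
Total cost = 690 + 546 = 1236
Amortized = 1236 / 139 = 8.8921

8.8921


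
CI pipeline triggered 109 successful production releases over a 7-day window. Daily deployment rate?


Formula: deployments per day = releases / days
= 109 / 7
= 15.571 deploys/day
(equivalently, 109.0 deploys/week)

15.571 deploys/day


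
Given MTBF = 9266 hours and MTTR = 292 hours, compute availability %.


Availability = MTBF / (MTBF + MTTR)
Availability = 9266 / (9266 + 292)
Availability = 9266 / 9558
Availability = 96.945%

96.945%


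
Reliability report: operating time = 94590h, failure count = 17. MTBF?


Formula: MTBF = Total operating time / Number of failures
MTBF = 94590 / 17
MTBF = 5564.12 hours

5564.12 hours


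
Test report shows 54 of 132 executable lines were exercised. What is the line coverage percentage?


Coverage = covered / total * 100
Coverage = 54 / 132 * 100
Coverage = 40.91%

40.91%


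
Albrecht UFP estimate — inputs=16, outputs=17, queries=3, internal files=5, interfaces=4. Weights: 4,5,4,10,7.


UFP = EI*4 + EO*5 + EQ*4 + ILF*10 + EIF*7
UFP = 16*4 + 17*5 + 3*4 + 5*10 + 4*7
UFP = 64 + 85 + 12 + 50 + 28
UFP = 239

239


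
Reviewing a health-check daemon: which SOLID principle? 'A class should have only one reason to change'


This describes the Single Responsibility Principle (SRP)

Single Responsibility Principle (SRP)


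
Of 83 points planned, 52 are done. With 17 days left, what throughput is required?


Formula: Required rate = Remaining points / Days left
Remaining = 83 - 52 = 31 points
Required rate = 31 / 17 = 1.82 points/day

1.82 points/day


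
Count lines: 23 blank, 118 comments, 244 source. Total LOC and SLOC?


Total LOC = blank + comment + code
Total LOC = 23 + 118 + 244 = 385
SLOC (source only) = code = 244

Total LOC: 385, SLOC: 244


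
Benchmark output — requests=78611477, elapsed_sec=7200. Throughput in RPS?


Formula: throughput = requests / seconds
throughput = 78611477 / 7200
throughput = 10918.26 requests/second

10918.26 requests/second


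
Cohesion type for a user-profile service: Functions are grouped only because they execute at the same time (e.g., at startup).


Reasoning: Related by timing only
Type: Temporal cohesion

Temporal cohesion


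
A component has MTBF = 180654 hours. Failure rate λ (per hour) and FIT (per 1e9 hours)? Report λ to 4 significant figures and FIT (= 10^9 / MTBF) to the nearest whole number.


Formula: λ = 1 / MTBF; FIT = λ × 1e9 = 1e9 / MTBF
λ = 1 / 180654 ≈ 5.535e-06 failures/hour
FIT = 1e9 / 180654 ≈ 5535 failures per 1e9 hours (nearest whole number)

λ = 5.535e-06 /h, FIT = 5535


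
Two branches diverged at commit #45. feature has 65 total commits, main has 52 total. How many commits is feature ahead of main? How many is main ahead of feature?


Common ancestor: commit #45
feature commits after divergence: 65 - 45 = 20
main commits after divergence: 52 - 45 = 7
feature is 20 commits ahead of main
main is 7 commits ahead of feature

feature ahead: 20, main ahead: 7


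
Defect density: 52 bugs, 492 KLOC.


Defect density = defects / KLOC
Defect density = 52 / 492
Defect density = 0.106 defects/KLOC

0.106 defects/KLOC


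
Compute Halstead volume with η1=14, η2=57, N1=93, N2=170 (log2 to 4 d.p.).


Formula: V = N * log2(η), where N = N1 + N2 and η = η1 + η2
η = 14 + 57 = 71
N = 93 + 170 = 263
log2(71) ≈ 6.1497
V = 263 * 6.1497 = 1617.37

1617.37


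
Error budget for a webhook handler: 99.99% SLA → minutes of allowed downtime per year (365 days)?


Formula: allowed downtime = period * (100 - SLA) / 100
Period (year (365 days)) = 525600 minutes
Unavailability fraction = (100 - 99.99) / 100
Allowed downtime = 525600 * (100 - 99.99) / 100
Allowed downtime = 52.56 minutes

52.56 minutes


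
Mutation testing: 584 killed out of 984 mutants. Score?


Mutation score = killed / total * 100
Mutation score = 584 / 984 * 100
Mutation score = 59.35%

59.35%


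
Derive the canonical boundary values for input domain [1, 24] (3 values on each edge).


Range: [1, 24]
Boundaries: just below min, min, min+1, max-1, max, just above max
Values: [0, 1, 2, 23, 24, 25]

[0, 1, 2, 23, 24, 25]


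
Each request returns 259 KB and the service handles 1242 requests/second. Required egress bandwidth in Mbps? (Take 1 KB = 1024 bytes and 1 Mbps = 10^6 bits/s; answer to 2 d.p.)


Formula: Mbps = payload_bytes * RPS * 8 / 1e6
Payload per request = 259 KB = 259 * 1024 = 265216 bytes
Total bytes/sec = 265216 * 1242 = 329398272
Total bits/sec = 329398272 * 8 = 2635186176
Mbps = 2635186176 / 1e6 = 2635.19

2635.19 Mbps


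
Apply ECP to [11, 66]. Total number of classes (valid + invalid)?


Valid range: [11, 66]
Class 1: x < 11 — invalid
Class 2: 11 ≤ x ≤ 66 — valid
Class 3: x > 66 — invalid
Total equivalence classes: 3

3 equivalence classes


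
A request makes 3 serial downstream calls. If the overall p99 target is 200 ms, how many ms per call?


Formula: per_stage = total_budget / stages
per_stage = 200 / 3
per_stage = 66.67 ms

66.67 ms


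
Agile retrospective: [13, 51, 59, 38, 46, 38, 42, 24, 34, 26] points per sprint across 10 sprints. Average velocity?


Formula: Avg velocity = Total points / Number of sprints
Points: [13, 51, 59, 38, 46, 38, 42, 24, 34, 26]
Sum = 13 + 51 + 59 + 38 + 46 + 38 + 42 + 24 + 34 + 26 = 371
Avg velocity = 371 / 10 = 37.1 points/sprint

37.1 points/sprint


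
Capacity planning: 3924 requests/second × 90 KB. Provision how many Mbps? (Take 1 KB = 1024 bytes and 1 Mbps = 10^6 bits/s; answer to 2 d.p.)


Formula: Mbps = payload_bytes * RPS * 8 / 1e6
Payload per request = 90 KB = 90 * 1024 = 92160 bytes
Total bytes/sec = 92160 * 3924 = 361635840
Total bits/sec = 361635840 * 8 = 2893086720
Mbps = 2893086720 / 1e6 = 2893.09

2893.09 Mbps


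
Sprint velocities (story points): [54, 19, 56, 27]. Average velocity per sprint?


Formula: Avg velocity = Total points / Number of sprints
Points: [54, 19, 56, 27]
Sum = 54 + 19 + 56 + 27 = 156
Avg velocity = 156 / 4 = 39.0 points/sprint

39.0 points/sprint


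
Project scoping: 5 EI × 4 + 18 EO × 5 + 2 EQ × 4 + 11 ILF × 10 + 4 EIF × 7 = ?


UFP = EI*4 + EO*5 + EQ*4 + ILF*10 + EIF*7
UFP = 5*4 + 18*5 + 2*4 + 11*10 + 4*7
UFP = 20 + 90 + 8 + 110 + 28
UFP = 256

256


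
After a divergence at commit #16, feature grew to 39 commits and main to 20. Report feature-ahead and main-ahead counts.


Common ancestor: commit #16
feature commits after divergence: 39 - 16 = 23
main commits after divergence: 20 - 16 = 4
feature is 23 commits ahead of main
main is 4 commits ahead of feature

feature ahead: 23, main ahead: 4


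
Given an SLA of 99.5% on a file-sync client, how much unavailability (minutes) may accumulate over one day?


Formula: allowed downtime = period * (100 - SLA) / 100
Period (day) = 1440 minutes
Unavailability fraction = (100 - 99.5) / 100
Allowed downtime = 1440 * (100 - 99.5) / 100
Allowed downtime = 7.2 minutes

7.2 minutes


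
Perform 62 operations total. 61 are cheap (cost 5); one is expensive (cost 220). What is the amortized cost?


Formula: Amortized cost = Total cost / Operations
Total cost = (61 * 5) + (1 * 220)
Total cost = 305 + 220 = 525
Amortized = 525 / 62 = 8.4677

8.4677


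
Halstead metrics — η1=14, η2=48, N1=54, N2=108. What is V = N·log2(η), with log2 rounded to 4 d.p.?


Formula: V = N * log2(η), where N = N1 + N2 and η = η1 + η2
η = 14 + 48 = 62
N = 54 + 108 = 162
log2(62) ≈ 5.9542
V = 162 * 5.9542 = 964.58

964.58


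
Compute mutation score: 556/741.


Mutation score = killed / total * 100
Mutation score = 556 / 741 * 100
Mutation score = 75.03%

75.03%


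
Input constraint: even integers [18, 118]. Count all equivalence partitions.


Constraint: even integers in [18, 118]
Class 1: x < 18 — out-of-range invalid
Class 2: x in [18,118] but odd — wrong type invalid
Class 3: x in [18,118] and even — valid
Class 4: x > 118 — out-of-range invalid
Total equivalence classes: 4

4 equivalence classes


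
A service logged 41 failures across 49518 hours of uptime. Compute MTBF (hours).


Formula: MTBF = Total operating time / Number of failures
MTBF = 49518 / 41
MTBF = 1207.76 hours

1207.76 hours


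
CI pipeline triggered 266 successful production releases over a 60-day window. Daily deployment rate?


Formula: deployments per day = releases / days
= 266 / 60
= 4.433 deploys/day
(equivalently, 31.03 deploys/week)

4.433 deploys/day


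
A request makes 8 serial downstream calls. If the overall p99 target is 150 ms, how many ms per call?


Formula: per_stage = total_budget / stages
per_stage = 150 / 8
per_stage = 18.75 ms

18.75 ms


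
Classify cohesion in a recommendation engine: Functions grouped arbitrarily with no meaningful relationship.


Reasoning: Worst: random grouping
Type: Coincidental cohesion

Coincidental cohesion


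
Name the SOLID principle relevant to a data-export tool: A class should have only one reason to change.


This describes the Single Responsibility Principle (SRP)

Single Responsibility Principle (SRP)


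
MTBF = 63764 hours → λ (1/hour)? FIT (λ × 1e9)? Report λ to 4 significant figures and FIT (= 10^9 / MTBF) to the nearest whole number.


Formula: λ = 1 / MTBF; FIT = λ × 1e9 = 1e9 / MTBF
λ = 1 / 63764 ≈ 1.568e-05 failures/hour
FIT = 1e9 / 63764 ≈ 15683 failures per 1e9 hours (nearest whole number)

λ = 1.568e-05 /h, FIT = 15683


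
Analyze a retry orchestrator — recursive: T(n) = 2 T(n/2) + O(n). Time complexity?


Reasoning: master theorem case 2 (merge-sort recurrence)
Complexity: O(n log n)

O(n log n)
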